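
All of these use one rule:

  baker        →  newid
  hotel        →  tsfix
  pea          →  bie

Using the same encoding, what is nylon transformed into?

The shift depends on letter class: consonant b→n is +12, but vowel a→e is +4. The rule splits by letter class: vowels +4, consonants +12.
On nylon: n(cons)+12=z, y(cons)+12=k, l(cons)+12=x, o(vowel)+4=s, n(cons)+12=z.

zkxsz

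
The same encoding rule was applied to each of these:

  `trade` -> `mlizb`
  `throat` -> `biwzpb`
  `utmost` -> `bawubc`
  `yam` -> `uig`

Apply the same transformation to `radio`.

wqliz

The output letters match the input read backwards, each shifted +8: trade reversed is edart. The word is reversed, then every letter is shifted forward by 8.
Applying it to radio: reverse → oidar; then shift: o+8=w, i+8=q, d+8=l, a+8=i, r+8=z.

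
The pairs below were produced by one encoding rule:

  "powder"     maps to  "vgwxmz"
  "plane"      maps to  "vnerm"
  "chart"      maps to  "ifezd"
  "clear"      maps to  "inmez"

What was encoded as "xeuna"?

daily

p(15)→v(21) and o(14)→g(6) fit y≡15x+4 (mod 26); the inverse of 15 mod 26 is 7. Treating letters as 0–25, the rule is x ↦ 15x + 4 (mod 26).
Reversing it on xeuna: x(23)→7·(23−4)≡3=d; e(4)→7·(4−4)≡0=a; u(20)→7·(20−4)≡8=i; n(13)→7·(13−4)≡11=l; a(0)→7·(0−4)≡24=y (all mod 26).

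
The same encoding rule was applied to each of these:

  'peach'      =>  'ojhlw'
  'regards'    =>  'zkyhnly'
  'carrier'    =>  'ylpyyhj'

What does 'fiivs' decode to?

The output letters match the input read backwards, each shifted +7: peach reversed is hcaep. Read the word backwards and shift each letter +7.
Undoing it on fiivs: shift back: f−7=y, i−7=b, i−7=b, v−7=o, s−7=l → ybbol; then reverse → lobby.

lobby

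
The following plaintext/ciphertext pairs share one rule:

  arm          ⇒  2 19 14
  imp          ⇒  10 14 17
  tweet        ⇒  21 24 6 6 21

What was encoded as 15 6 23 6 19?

Letters become their 1-based position plus 1 (so a→2, b→3, …).
Reversing it on 15 6 23 6 19: 15→(15−1)÷1=14=n, 6→(6−1)÷1=5=e, 23→(23−1)÷1=22=v, 6→(6−1)÷1=5=e, 19→(19−1)÷1=18=r.

never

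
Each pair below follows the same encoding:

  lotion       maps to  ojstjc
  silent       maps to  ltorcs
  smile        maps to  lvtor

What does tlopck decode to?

island

Each letter's alphabet position (a=0..z=25) is mapped through 7·x+15 mod 26 — an affine cipher.
Undoing it on tlopck: t(19)→15·(19−15)≡8=i; l(11)→15·(11−15)≡18=s; o(14)→15·(14−15)≡11=l; p(15)→15·(15−15)≡0=a; c(2)→15·(2−15)≡13=n; k(10)→15·(10−15)≡3=d (all mod 26).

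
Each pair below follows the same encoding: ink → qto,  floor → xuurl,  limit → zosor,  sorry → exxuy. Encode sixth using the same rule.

The output letters match the input read backwards, each shifted +6: ink reversed is kni. Two steps: reverse the string, then apply a Caesar shift of +6.
For sixth: reverse → htxis; then shift: h+6=n, t+6=z, x+6=d, i+6=o, s+6=y.

nzdoy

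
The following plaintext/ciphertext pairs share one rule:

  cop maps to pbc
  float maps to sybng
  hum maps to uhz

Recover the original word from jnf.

was

Compare letters: c→p is +13, o→b is +13, p→c is +13 — a constant shift. Every letter moves 13 places later in the alphabet, wrapping around z→a.
Reversing it on jnf: j−13=w, n−13=a, f−13=s.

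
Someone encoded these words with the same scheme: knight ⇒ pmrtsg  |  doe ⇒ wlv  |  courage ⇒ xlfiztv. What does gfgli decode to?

tutor

Each pair mirrors across the alphabet (k↔p, n↔m, i↔r): positions sum to 25. Letters are reflected about the middle of the alphabet (position → 25−position): Atbash.
Decoding gfgli: g↔t, f↔u, g↔t, l↔o, i↔r.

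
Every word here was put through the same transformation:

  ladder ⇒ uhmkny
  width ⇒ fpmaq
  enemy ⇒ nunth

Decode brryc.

skirt

Shifts by position in ladder: pos 0: l→u (+9), pos 1: a→h (+7), pos 2: d→m (+9), pos 3: d→k (+7) — repeating every 2. The shifts repeat in a cycle of length 2: positions 0,1,… shift by +9, +7, then the pattern repeats.
Reversing it on brryc: b−9=s, r−7=k, r−9=i, y−7=r, c−9=t.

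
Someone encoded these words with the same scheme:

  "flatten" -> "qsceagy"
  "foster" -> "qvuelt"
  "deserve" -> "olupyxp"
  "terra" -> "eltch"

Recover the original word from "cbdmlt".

rubber

Shifts by position in flatten: pos 0: f→q (+11), pos 1: l→s (+7), pos 2: a→c (+2), pos 3: t→e (+11), pos 4: t→a (+7), pos 5: e→g (+2) — repeating every 3. A repeating key of period 3 is used — shifts +11, +7, +2 over and over.
Reversing it on cbdmlt: c−11=r, b−7=u, d−2=b, m−11=b, l−7=e, t−2=r.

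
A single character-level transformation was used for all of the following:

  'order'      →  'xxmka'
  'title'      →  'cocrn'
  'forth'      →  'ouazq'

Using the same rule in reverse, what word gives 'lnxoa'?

The shifts repeat in a cycle of length 2: positions 0,1,… shift by +9, +6, then the pattern repeats.
Decoding lnxoa: l−9=c, n−6=h, x−9=o, o−6=i, a−9=r.

choir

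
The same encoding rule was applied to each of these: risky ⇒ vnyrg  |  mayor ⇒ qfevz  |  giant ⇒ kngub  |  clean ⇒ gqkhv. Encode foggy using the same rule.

In risky: r→v is +4, i→n is +5, s→y is +6, k→r is +7 — the shift increases by 1 each position. The shift increases by 1 at each position, starting from +4: 4, 5, 6, ….
Applying it to foggy: f+4=j, o+5=t, g+6=m, g+7=n, y+8=g.

jtmng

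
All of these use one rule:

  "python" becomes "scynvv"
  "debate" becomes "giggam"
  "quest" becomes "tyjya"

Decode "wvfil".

In python: p→s is +3, y→c is +4, t→y is +5, h→n is +6 — the shift increases by 1 each position. The shift increases by 1 at each position, starting from +3: 3, 4, 5, ….
Undoing it on wvfil: w−3=t, v−4=r, f−5=a, i−6=c, l−7=e.

trace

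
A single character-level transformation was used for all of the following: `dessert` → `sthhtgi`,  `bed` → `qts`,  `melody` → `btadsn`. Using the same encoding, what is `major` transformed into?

This is a Caesar cipher with shift 15.
Applying it to major: m+15=b, a+15=p, j+15=y, o+15=d, r+15=g.

bpydg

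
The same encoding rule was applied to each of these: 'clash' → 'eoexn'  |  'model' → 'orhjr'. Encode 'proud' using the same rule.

In clash: c→e is +2, l→o is +3, a→e is +4, s→x is +5 — the shift increases by 1 each position. Each letter shifts forward by (position + 2), i.e. 2, 3, 4, … — the shift grows by one for each successive letter.
For proud: p+2=r, r+3=u, o+4=s, u+5=z, d+6=j.

ruszj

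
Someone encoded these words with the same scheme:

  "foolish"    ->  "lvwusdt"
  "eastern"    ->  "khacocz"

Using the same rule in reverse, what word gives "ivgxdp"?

coyote

In foolish: f→l is +6, o→v is +7, o→w is +8, l→u is +9 — the shift increases by 1 each position. The shift increases by 1 at each position, starting from +6: 6, 7, 8, ….
Undoing it on ivgxdp: i−6=c, v−7=o, g−8=y, x−9=o, d−10=t, p−11=e.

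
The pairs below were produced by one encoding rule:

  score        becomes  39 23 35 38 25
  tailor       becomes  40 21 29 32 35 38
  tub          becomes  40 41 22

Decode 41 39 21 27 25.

Letters become their 1-based position plus 20 (so a→21, b→22, …).
Reversing it on 41 39 21 27 25: 41→(41−20)÷1=21=u, 39→(39−20)÷1=19=s, 21→(21−20)÷1=1=a, 27→(27−20)÷1=7=g, 25→(25−20)÷1=5=e.

usage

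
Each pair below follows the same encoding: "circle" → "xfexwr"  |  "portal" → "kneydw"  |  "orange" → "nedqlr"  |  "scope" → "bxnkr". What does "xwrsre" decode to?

clever

c(2)→x(23) and i(8)→f(5) fit y≡23x+3 (mod 26); the inverse of 23 mod 26 is 17. Treating letters as 0–25, the rule is x ↦ 23x + 3 (mod 26).
Undoing it on xwrsre: x(23)→17·(23−3)≡2=c; w(22)→17·(22−3)≡11=l; r(17)→17·(17−3)≡4=e; s(18)→17·(18−3)≡21=v; r(17)→17·(17−3)≡4=e; e(4)→17·(4−3)≡17=r (all mod 26).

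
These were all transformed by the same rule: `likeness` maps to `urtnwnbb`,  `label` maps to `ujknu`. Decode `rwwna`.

inner

Compare letters: l→u is +9, i→r is +9, k→t is +9 — a constant shift. It's a constant shift of +9 (ROT9).
Reversing it on rwwna: r−9=i, w−9=n, w−9=n, n−9=e, a−9=r.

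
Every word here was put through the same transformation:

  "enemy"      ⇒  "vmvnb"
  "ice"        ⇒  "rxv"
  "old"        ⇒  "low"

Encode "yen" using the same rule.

Letters are reflected about the middle of the alphabet (position → 25−position): Atbash.
Applying it to yen: y↔b, e↔v, n↔m.

bvm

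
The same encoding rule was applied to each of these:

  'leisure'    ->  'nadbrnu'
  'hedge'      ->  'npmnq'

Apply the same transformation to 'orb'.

kax

The output letters match the input read backwards, each shifted +9: leisure reversed is erusiel. Read the word backwards and shift each letter +9.
Applying it to orb: reverse → bro; then shift: b+9=k, r+9=a, o+9=x.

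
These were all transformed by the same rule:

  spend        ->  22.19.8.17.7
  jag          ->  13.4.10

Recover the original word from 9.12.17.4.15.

final

s is letter #19 and maps to 22: an offset of 3. Each letter is replaced by its alphabet position (a=1..z=26) + 3.
Reversing it on 9.12.17.4.15: 9→(9−3)÷1=6=f, 12→(12−3)÷1=9=i, 17→(17−3)÷1=14=n, 4→(4−3)÷1=1=a, 15→(15−3)÷1=12=l.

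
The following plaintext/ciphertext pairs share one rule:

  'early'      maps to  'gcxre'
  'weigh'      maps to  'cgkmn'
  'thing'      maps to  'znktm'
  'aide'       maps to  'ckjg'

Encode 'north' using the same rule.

The shift depends on letter class: consonant r→x is +6, but vowel e→g is +2. Two shifts are in play — +2 for a/e/i/o/u, +6 for every other letter.
For north: n(cons)+6=t, o(vowel)+2=q, r(cons)+6=x, t(cons)+6=z, h(cons)+6=n.

tqxzn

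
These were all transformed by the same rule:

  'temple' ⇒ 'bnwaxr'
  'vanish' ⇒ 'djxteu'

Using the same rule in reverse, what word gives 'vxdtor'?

notice

Letter i (0-indexed) is shifted by i+8, so successive shifts are 8, 9, 10, ….
Decoding vxdtor: v−8=n, x−9=o, d−10=t, t−11=i, o−12=c, r−13=e.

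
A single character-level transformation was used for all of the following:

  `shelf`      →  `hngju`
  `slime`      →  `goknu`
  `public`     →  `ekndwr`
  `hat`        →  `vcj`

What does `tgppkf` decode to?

dinner

Read the word backwards and shift each letter +2.
Undoing it on tgppkf: shift back: t−2=r, g−2=e, p−2=n, p−2=n, k−2=i, f−2=d → rennid; then reverse → dinner.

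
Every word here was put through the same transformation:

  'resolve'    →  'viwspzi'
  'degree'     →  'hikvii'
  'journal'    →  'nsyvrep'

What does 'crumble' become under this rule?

Compare letters: r→v is +4, e→i is +4, s→w is +4 — a constant shift. Each letter is shifted forward by 4 in the alphabet (a Caesar shift of +4).
For crumble: c+4=g, r+4=v, u+4=y, m+4=q, b+4=f, l+4=p, e+4=i.

gvyqfpi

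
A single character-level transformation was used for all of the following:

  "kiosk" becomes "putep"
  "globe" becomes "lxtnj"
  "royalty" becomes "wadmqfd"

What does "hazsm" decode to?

A repeating key of period 2 is used — shifts +5, +12 over and over.
Decoding hazsm: h−5=c, a−12=o, z−5=u, s−12=g, m−5=h.

cough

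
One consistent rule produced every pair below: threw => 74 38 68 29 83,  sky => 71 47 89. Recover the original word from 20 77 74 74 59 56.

t(#20)→74 and h(#8)→38: differences scale by 3, so n = 3·pos + 14. Each letter becomes 3×(its alphabet position, a=1..z=26) + 14.
Undoing it on 20 77 74 74 59 56: 20→(20−14)÷3=2=b, 77→(77−14)÷3=21=u, 74→(74−14)÷3=20=t, 74→(74−14)÷3=20=t, 59→(59−14)÷3=15=o, 56→(56−14)÷3=14=n.

button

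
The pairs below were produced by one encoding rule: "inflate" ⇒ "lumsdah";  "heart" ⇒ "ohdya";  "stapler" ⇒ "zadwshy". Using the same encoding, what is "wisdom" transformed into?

dlzkrt

The shift depends on letter class: consonant n→u is +7, but vowel i→l is +3. Two shifts are in play — +3 for a/e/i/o/u, +7 for every other letter.
On wisdom: w(cons)+7=d, i(vowel)+3=l, s(cons)+7=z, d(cons)+7=k, o(vowel)+3=r, m(cons)+7=t.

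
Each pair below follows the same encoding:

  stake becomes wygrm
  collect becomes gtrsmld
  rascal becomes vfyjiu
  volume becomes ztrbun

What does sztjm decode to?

The shift increases by 1 at each position, starting from +4: 4, 5, 6, ….
Reversing it on sztjm: s−4=o, z−5=u, t−6=n, j−7=c, m−8=e.

ounce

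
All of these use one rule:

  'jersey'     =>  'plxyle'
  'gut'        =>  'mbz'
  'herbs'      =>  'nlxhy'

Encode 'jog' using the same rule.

The shift depends on letter class: consonant j→p is +6, but vowel e→l is +7. The rule splits by letter class: vowels +7, consonants +6.
For jog: j(cons)+6=p, o(vowel)+7=v, g(cons)+6=m.

pvm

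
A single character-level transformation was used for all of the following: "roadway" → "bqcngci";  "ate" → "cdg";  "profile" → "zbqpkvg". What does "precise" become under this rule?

The shift depends on letter class: consonant r→b is +10, but vowel o→q is +2. Vowels shift forward by 2 and consonants shift forward by 10.
For precise: p(cons)+10=z, r(cons)+10=b, e(vowel)+2=g, c(cons)+10=m, i(vowel)+2=k, s(cons)+10=c, e(vowel)+2=g.

zbgmkcg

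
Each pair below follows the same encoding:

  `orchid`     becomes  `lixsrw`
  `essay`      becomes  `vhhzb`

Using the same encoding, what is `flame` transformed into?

uoznv

Each pair mirrors across the alphabet (o↔l, r↔i, c↔x): positions sum to 25. Each letter is replaced by its mirror in the alphabet: a↔z, b↔y, c↔x, and so on (the Atbash cipher).
Applying it to flame: f↔u, l↔o, a↔z, m↔n, e↔v.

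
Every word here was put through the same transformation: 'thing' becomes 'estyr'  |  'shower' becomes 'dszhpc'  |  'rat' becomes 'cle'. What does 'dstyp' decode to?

Each letter is shifted forward by 11 in the alphabet (a Caesar shift of +11).
Reversing it on dstyp: d−11=s, s−11=h, t−11=i, y−11=n, p−11=e.

shine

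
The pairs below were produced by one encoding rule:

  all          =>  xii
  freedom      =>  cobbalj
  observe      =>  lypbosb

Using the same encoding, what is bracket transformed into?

yoxzhbq

Every letter moves 23 places later in the alphabet, wrapping around z→a.
Applying it to bracket: b+23=y, r+23=o, a+23=x, c+23=z, k+23=h, e+23=b, t+23=q.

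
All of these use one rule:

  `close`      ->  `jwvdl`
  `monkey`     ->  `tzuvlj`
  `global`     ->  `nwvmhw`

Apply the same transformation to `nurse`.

Shifts by position in close: pos 0: c→j (+7), pos 1: l→w (+11), pos 2: o→v (+7), pos 3: s→d (+11) — repeating every 2. The shifts repeat in a cycle of length 2: positions 0,1,… shift by +7, +11, then the pattern repeats.
For nurse: n+7=u, u+11=f, r+7=y, s+11=d, e+7=l.

ufydl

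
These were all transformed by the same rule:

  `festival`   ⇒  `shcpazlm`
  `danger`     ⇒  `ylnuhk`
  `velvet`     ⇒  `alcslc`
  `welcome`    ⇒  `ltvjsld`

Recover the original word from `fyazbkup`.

The output letters match the input read backwards, each shifted +7: festival reversed is lavitsef. Read the word backwards and shift each letter +7.
Decoding fyazbkup: shift back: f−7=y, y−7=r, a−7=t, z−7=s, b−7=u, k−7=d, u−7=n, p−7=i → yrtsudni; then reverse → industry.

industry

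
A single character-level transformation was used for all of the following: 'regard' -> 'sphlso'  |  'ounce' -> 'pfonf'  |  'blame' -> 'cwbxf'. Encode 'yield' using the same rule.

ztfwe

Shifts by position in regard: pos 0: r→s (+1), pos 1: e→p (+11), pos 2: g→h (+1), pos 3: a→l (+11) — repeating every 2. It's a Vigenère-style cipher with numeric key [1,11]: position i shifts by key[i mod 2].
For yield: y+1=z, i+11=t, e+1=f, l+11=w, d+1=e.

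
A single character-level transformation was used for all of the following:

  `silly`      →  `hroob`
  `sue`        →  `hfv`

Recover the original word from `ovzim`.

Letters are reflected about the middle of the alphabet (position → 25−position): Atbash.
Reversing it on ovzim: o↔l, v↔e, z↔a, i↔r, m↔n.

learn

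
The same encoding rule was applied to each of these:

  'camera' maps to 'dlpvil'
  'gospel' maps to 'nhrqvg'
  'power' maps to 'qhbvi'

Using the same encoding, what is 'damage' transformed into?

mlplnv

c(2)→d(3) and a(0)→l(11) fit y≡9x+11 (mod 26); the inverse of 9 mod 26 is 3. Treating letters as 0–25, the rule is x ↦ 9x + 11 (mod 26).
On damage: d(3)→9·3+11≡12=m; a(0)→9·0+11≡11=l; m(12)→9·12+11≡15=p; a(0)→9·0+11≡11=l; g(6)→9·6+11≡13=n; e(4)→9·4+11≡21=v (all mod 26).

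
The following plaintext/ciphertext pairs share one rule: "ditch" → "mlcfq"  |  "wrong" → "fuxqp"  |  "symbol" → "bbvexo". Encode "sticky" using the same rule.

The shifts repeat in a cycle of length 2: positions 0,1,… shift by +9, +3, then the pattern repeats.
For sticky: s+9=b, t+3=w, i+9=r, c+3=f, k+9=t, y+3=b.

bwrftb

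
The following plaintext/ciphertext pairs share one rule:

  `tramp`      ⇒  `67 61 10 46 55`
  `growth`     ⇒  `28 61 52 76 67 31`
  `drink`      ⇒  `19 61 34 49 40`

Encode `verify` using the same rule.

73 22 61 34 25 82

t(#20)→67 and r(#18)→61: differences scale by 3, so n = 3·pos + 7. With a=1..z=26, the number is 3·pos + 7.
For verify: v=22→73, e=5→22, r=18→61, i=9→34, f=6→25, y=25→82.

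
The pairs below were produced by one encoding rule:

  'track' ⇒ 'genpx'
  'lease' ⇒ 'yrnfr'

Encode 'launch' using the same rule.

ynhapu

Compare letters: t→g is +13, r→e is +13, a→n is +13 — a constant shift. It's a constant shift of +13 (ROT13).
Applying it to launch: l+13=y, a+13=n, u+13=h, n+13=a, c+13=p, h+13=u.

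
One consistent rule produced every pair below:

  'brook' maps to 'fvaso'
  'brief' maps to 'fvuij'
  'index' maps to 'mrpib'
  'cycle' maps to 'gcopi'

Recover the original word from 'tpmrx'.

Shifts by position in brook: pos 0: b→f (+4), pos 1: r→v (+4), pos 2: o→a (+12), pos 3: o→s (+4), pos 4: k→o (+4) — repeating every 3. A repeating key of period 3 is used — shifts +4, +4, +12 over and over.
Decoding tpmrx: t−4=p, p−4=l, m−12=a, r−4=n, x−4=t.

plant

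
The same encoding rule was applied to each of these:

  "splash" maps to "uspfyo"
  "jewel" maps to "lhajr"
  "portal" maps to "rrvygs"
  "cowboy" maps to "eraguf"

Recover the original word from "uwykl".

stuff

In splash: s→u is +2, p→s is +3, l→p is +4, a→f is +5 — the shift increases by 1 each position. The shift increases by 1 at each position, starting from +2: 2, 3, 4, ….
Decoding uwykl: u−2=s, w−3=t, y−4=u, k−5=f, l−6=f.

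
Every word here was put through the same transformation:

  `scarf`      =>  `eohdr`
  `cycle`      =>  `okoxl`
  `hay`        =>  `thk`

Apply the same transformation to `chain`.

Vowels shift forward by 7 and consonants shift forward by 12.
On chain: c(cons)+12=o, h(cons)+12=t, a(vowel)+7=h, i(vowel)+7=p, n(cons)+12=z.

othpz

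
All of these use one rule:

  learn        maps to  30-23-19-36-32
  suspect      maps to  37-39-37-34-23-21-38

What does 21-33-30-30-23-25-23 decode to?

college

l is letter #12 and maps to 30: an offset of 18. Letters become their 1-based position plus 18 (so a→19, b→20, …).
Undoing it on 21-33-30-30-23-25-23: 21→(21−18)÷1=3=c, 33→(33−18)÷1=15=o, 30→(30−18)÷1=12=l, 30→(30−18)÷1=12=l, 23→(23−18)÷1=5=e, 25→(25−18)÷1=7=g, 23→(23−18)÷1=5=e.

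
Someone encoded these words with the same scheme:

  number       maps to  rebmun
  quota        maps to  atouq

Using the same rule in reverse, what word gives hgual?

The output letters match the input read backwards: number reversed is rebmun. It's just the letters in reverse order.
Undoing it on hgual: then reverse → laugh.

laugh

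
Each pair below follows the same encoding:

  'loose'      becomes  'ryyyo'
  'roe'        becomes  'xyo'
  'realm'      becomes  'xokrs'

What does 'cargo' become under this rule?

ikxmy

The shift depends on letter class: consonant l→r is +6, but vowel o→y is +10. Vowels shift forward by 10 and consonants shift forward by 6.
On cargo: c(cons)+6=i, a(vowel)+10=k, r(cons)+6=x, g(cons)+6=m, o(vowel)+10=y.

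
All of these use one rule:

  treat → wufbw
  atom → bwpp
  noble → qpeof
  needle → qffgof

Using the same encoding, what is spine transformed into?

The shift depends on letter class: consonant t→w is +3, but vowel e→f is +1. Two shifts are in play — +1 for a/e/i/o/u, +3 for every other letter.
On spine: s(cons)+3=v, p(cons)+3=s, i(vowel)+1=j, n(cons)+3=q, e(vowel)+1=f.

vsjqf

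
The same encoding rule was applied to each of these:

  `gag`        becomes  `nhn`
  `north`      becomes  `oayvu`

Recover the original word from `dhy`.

raw

The output letters match the input read backwards, each shifted +7: gag reversed is gag. The word is reversed, then every letter is shifted forward by 7.
Decoding dhy: shift back: d−7=w, h−7=a, y−7=r → war; then reverse → raw.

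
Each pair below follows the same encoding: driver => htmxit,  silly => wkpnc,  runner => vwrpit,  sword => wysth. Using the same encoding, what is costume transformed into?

A repeating key of period 2 is used — shifts +4, +2 over and over.
For costume: c+4=g, o+2=q, s+4=w, t+2=v, u+4=y, m+2=o, e+4=i.

gqwvyoi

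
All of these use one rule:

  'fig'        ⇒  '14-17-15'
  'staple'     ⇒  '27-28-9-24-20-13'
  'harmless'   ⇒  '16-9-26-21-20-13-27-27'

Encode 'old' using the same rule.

23-20-12

f is letter #6 and maps to 14: an offset of 8. The number is (letter's place in the alphabet, a=1) + 8.
For old: o=15→23, l=12→20, d=4→12.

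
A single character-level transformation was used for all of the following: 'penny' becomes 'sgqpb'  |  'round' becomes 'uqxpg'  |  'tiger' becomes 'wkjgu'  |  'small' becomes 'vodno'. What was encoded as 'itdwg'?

fraud

Shifts by position in penny: pos 0: p→s (+3), pos 1: e→g (+2), pos 2: n→q (+3), pos 3: n→p (+2) — repeating every 2. It's a Vigenère-style cipher with numeric key [3,2]: position i shifts by key[i mod 2].
Decoding itdwg: i−3=f, t−2=r, d−3=a, w−2=u, g−3=d.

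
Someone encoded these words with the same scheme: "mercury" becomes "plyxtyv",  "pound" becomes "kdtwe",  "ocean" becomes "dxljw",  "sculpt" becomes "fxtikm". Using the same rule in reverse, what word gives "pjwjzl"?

manage

m(12)→p(15) and e(4)→l(11) fit y≡7x+9 (mod 26); the inverse of 7 mod 26 is 15. Each letter's alphabet position (a=0..z=25) is mapped through 7·x+9 mod 26 — an affine cipher.
Reversing it on pjwjzl: p(15)→15·(15−9)≡12=m; j(9)→15·(9−9)≡0=a; w(22)→15·(22−9)≡13=n; j(9)→15·(9−9)≡0=a; z(25)→15·(25−9)≡6=g; l(11)→15·(11−9)≡4=e (all mod 26).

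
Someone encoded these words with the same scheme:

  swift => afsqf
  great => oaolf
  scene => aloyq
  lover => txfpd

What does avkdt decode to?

smash

In swift: s→a is +8, w→f is +9, i→s is +10, f→q is +11 — the shift increases by 1 each position. The shift increases by 1 at each position, starting from +8: 8, 9, 10, ….
Undoing it on avkdt: a−8=s, v−9=m, k−10=a, d−11=s, t−12=h.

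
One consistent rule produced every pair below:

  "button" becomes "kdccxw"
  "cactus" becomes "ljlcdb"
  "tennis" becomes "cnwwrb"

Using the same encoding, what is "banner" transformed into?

Compare letters: b→k is +9, u→d is +9, t→c is +9 — a constant shift. Each letter is shifted forward by 9 in the alphabet (a Caesar shift of +9).
Applying it to banner: b+9=k, a+9=j, n+9=w, n+9=w, e+9=n, r+9=a.

kjwwna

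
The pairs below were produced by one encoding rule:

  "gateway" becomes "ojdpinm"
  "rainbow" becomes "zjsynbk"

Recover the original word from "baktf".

In gateway: g→o is +8, a→j is +9, t→d is +10, e→p is +11 — the shift increases by 1 each position. The shift increases by 1 at each position, starting from +8: 8, 9, 10, ….
Reversing it on baktf: b−8=t, a−9=r, k−10=a, t−11=i, f−12=t.

trait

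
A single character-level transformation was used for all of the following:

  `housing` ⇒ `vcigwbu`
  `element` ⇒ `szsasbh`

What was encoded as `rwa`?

dim

Compare letters: h→v is +14, o→c is +14, u→i is +14 — a constant shift. Every letter moves 14 places later in the alphabet, wrapping around z→a.
Decoding rwa: r−14=d, w−14=i, a−14=m.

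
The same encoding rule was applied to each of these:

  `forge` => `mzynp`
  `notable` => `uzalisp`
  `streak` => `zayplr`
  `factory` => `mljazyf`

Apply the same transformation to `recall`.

The shift depends on letter class: consonant f→m is +7, but vowel o→z is +11. Two shifts are in play — +11 for a/e/i/o/u, +7 for every other letter.
For recall: r(cons)+7=y, e(vowel)+11=p, c(cons)+7=j, a(vowel)+11=l, l(cons)+7=s, l(cons)+7=s.

ypjlss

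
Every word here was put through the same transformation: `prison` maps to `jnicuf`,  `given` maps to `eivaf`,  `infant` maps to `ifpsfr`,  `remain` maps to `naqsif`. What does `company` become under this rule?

Each letter's alphabet position (a=0..z=25) is mapped through 15·x+18 mod 26 — an affine cipher.
Applying it to company: c(2)→15·2+18≡22=w; o(14)→15·14+18≡20=u; m(12)→15·12+18≡16=q; p(15)→15·15+18≡9=j; a(0)→15·0+18≡18=s; n(13)→15·13+18≡5=f; y(24)→15·24+18≡14=o (all mod 26).

wuqjsfo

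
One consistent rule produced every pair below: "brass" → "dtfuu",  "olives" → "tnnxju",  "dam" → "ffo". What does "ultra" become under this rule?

Two shifts are in play — +5 for a/e/i/o/u, +2 for every other letter.
Applying it to ultra: u(vowel)+5=z, l(cons)+2=n, t(cons)+2=v, r(cons)+2=t, a(vowel)+5=f.

znvtf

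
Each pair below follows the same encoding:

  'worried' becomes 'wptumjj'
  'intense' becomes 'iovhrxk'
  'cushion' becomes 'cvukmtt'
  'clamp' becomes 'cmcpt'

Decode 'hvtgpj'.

hurdle

In worried: w→w is +0, o→p is +1, r→t is +2, r→u is +3 — the shift increases by 1 each position. The shift increases by 1 at each position, starting from +0: 0, 1, 2, ….
Reversing it on hvtgpj: h−0=h, v−1=u, t−2=r, g−3=d, p−4=l, j−5=e.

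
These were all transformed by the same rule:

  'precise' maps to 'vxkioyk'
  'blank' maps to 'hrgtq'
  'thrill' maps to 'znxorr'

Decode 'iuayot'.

Compare letters: p→v is +6, r→x is +6, e→k is +6 — a constant shift. Every letter moves 6 places later in the alphabet, wrapping around z→a.
Reversing it on iuayot: i−6=c, u−6=o, a−6=u, y−6=s, o−6=i, t−6=n.

cousin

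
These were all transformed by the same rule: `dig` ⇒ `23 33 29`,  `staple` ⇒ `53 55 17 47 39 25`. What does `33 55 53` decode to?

its

d(#4)→23 and i(#9)→33: differences scale by 2, so n = 2·pos + 15. With a=1..z=26, the number is 2·pos + 15.
Reversing it on 33 55 53: 33→(33−15)÷2=9=i, 55→(55−15)÷2=20=t, 53→(53−15)÷2=19=s.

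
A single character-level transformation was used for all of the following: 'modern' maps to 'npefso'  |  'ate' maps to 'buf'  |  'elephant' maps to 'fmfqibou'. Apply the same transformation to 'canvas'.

Compare letters: m→n is +1, o→p is +1, d→e is +1 — a constant shift. Each letter is shifted forward by 1 in the alphabet (a Caesar shift of +1).
On canvas: c+1=d, a+1=b, n+1=o, v+1=w, a+1=b, s+1=t.

dbowbt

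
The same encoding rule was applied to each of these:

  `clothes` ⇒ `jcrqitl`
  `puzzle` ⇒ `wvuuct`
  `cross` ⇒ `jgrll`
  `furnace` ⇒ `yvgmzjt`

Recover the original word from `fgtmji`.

c(2)→j(9) and l(11)→c(2) fit y≡5x+25 (mod 26); the inverse of 5 mod 26 is 21. Treating letters as 0–25, the rule is x ↦ 5x + 25 (mod 26).
Undoing it on fgtmji: f(5)→21·(5−25)≡22=w; g(6)→21·(6−25)≡17=r; t(19)→21·(19−25)≡4=e; m(12)→21·(12−25)≡13=n; j(9)→21·(9−25)≡2=c; i(8)→21·(8−25)≡7=h (all mod 26).

wrench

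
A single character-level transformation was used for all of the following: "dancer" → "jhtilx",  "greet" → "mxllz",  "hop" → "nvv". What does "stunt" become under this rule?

yzbtz

The shift depends on letter class: consonant d→j is +6, but vowel a→h is +7. The rule splits by letter class: vowels +7, consonants +6.
For stunt: s(cons)+6=y, t(cons)+6=z, u(vowel)+7=b, n(cons)+6=t, t(cons)+6=z.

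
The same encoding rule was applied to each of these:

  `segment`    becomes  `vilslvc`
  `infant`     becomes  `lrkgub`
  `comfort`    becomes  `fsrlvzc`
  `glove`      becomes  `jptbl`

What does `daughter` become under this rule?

gezmobnb

Letter i (0-indexed) is shifted by i+3, so successive shifts are 3, 4, 5, ….
For daughter: d+3=g, a+4=e, u+5=z, g+6=m, h+7=o, t+8=b, e+9=n, r+10=b.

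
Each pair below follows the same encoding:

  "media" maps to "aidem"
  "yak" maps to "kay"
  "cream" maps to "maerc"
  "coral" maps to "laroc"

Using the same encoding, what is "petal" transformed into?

latep

The output letters match the input read backwards: media reversed is aidem. The word is simply reversed.
Applying it to petal: reverse → latep.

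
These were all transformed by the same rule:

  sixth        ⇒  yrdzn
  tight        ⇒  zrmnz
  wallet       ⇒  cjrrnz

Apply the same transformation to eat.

njz

Vowels shift forward by 9 and consonants shift forward by 6.
On eat: e(vowel)+9=n, a(vowel)+9=j, t(cons)+6=z.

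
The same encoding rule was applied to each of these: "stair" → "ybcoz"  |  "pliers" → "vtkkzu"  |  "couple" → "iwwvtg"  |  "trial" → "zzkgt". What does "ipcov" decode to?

Shifts by position in stair: pos 0: s→y (+6), pos 1: t→b (+8), pos 2: a→c (+2), pos 3: i→o (+6), pos 4: r→z (+8) — repeating every 3. A repeating key of period 3 is used — shifts +6, +8, +2 over and over.
Undoing it on ipcov: i−6=c, p−8=h, c−2=a, o−6=i, v−8=n.

chain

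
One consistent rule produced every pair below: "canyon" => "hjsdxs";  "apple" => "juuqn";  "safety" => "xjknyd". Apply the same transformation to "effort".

Vowels shift forward by 9 and consonants shift forward by 5.
Applying it to effort: e(vowel)+9=n, f(cons)+5=k, f(cons)+5=k, o(vowel)+9=x, r(cons)+5=w, t(cons)+5=y.

nkkxwy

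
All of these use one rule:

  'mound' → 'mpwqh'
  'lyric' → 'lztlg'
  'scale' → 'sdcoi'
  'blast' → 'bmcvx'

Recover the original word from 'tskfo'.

Each letter shifts forward by its position index (0, 1, 2, …) — the shift grows by one for each successive letter.
Reversing it on tskfo: t−0=t, s−1=r, k−2=i, f−3=c, o−4=k.

trick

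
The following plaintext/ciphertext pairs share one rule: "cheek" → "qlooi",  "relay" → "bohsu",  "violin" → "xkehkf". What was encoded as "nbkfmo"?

fringe

Each letter's alphabet position (a=0..z=25) is mapped through 25·x+18 mod 26 — an affine cipher.
Decoding nbkfmo: n(13)→25·(13−18)≡5=f; b(1)→25·(1−18)≡17=r; k(10)→25·(10−18)≡8=i; f(5)→25·(5−18)≡13=n; m(12)→25·(12−18)≡6=g; o(14)→25·(14−18)≡4=e (all mod 26).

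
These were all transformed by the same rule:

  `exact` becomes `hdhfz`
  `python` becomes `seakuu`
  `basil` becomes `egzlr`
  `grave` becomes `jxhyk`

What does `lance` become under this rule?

The shifts repeat in a cycle of length 3: positions 0,1,… shift by +3, +6, +7, then the pattern repeats.
On lance: l+3=o, a+6=g, n+7=u, c+3=f, e+6=k.

ogufk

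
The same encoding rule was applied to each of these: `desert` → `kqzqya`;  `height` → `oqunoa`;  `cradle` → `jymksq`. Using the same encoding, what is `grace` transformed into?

nymjq

The shift depends on letter class: consonant d→k is +7, but vowel e→q is +12. Two shifts are in play — +12 for a/e/i/o/u, +7 for every other letter.
For grace: g(cons)+7=n, r(cons)+7=y, a(vowel)+12=m, c(cons)+7=j, e(vowel)+12=q.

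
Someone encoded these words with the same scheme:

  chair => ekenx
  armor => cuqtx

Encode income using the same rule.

kqgtsl

The shift increases by 1 at each position, starting from +2: 2, 3, 4, ….
On income: i+2=k, n+3=q, c+4=g, o+5=t, m+6=s, e+7=l.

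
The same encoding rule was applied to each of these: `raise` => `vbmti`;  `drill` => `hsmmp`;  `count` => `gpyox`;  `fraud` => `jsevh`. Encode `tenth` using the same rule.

xfrul

A repeating key of period 2 is used — shifts +4, +1 over and over.
Applying it to tenth: t+4=x, e+1=f, n+4=r, t+1=u, h+4=l.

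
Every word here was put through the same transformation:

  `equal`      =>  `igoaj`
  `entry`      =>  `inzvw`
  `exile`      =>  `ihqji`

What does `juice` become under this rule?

foqei

e(4)→i(8) and q(16)→g(6) fit y≡15x+0 (mod 26); the inverse of 15 mod 26 is 7. Treating letters as 0–25, the rule is x ↦ 15x + 0 (mod 26).
Applying it to juice: j(9)→15·9+0≡5=f; u(20)→15·20+0≡14=o; i(8)→15·8+0≡16=q; c(2)→15·2+0≡4=e; e(4)→15·4+0≡8=i (all mod 26).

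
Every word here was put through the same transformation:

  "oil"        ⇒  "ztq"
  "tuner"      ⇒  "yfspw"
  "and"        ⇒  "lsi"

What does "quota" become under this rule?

Vowels shift forward by 11 and consonants shift forward by 5.
Applying it to quota: q(cons)+5=v, u(vowel)+11=f, o(vowel)+11=z, t(cons)+5=y, a(vowel)+11=l.

vfzyl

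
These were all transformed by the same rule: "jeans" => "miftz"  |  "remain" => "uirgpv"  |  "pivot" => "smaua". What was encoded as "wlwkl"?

three

The shift increases by 1 at each position, starting from +3: 3, 4, 5, ….
Reversing it on wlwkl: w−3=t, l−4=h, w−5=r, k−6=e, l−7=e.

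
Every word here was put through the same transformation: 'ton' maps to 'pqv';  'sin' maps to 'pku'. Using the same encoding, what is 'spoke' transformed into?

gmqru

The output letters match the input read backwards, each shifted +2: ton reversed is not. Two steps: reverse the string, then apply a Caesar shift of +2.
For spoke: reverse → ekops; then shift: e+2=g, k+2=m, o+2=q, p+2=r, s+2=u.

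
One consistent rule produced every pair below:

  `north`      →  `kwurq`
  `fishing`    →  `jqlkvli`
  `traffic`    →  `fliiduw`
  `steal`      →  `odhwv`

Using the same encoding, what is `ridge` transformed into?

hjglu

The output letters match the input read backwards, each shifted +3: north reversed is htron. Two steps: reverse the string, then apply a Caesar shift of +3.
Applying it to ridge: reverse → egdir; then shift: e+3=h, g+3=j, d+3=g, i+3=l, r+3=u.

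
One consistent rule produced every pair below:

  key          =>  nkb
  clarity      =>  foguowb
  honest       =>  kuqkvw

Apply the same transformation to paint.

sgoqw

The shift depends on letter class: consonant k→n is +3, but vowel e→k is +6. The rule splits by letter class: vowels +6, consonants +3.
For paint: p(cons)+3=s, a(vowel)+6=g, i(vowel)+6=o, n(cons)+3=q, t(cons)+3=w.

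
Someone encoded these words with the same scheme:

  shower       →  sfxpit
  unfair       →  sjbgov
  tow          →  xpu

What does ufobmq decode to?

planet

The output letters match the input read backwards, each shifted +1: shower reversed is rewohs. Read the word backwards and shift each letter +1.
Undoing it on ufobmq: shift back: u−1=t, f−1=e, o−1=n, b−1=a, m−1=l, q−1=p → tenalp; then reverse → planet.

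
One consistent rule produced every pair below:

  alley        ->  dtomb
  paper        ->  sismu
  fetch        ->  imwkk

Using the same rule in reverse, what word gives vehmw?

Shifts by position in alley: pos 0: a→d (+3), pos 1: l→t (+8), pos 2: l→o (+3), pos 3: e→m (+8) — repeating every 2. It's a Vigenère-style cipher with numeric key [3,8]: position i shifts by key[i mod 2].
Reversing it on vehmw: v−3=s, e−8=w, h−3=e, m−8=e, w−3=t.

sweet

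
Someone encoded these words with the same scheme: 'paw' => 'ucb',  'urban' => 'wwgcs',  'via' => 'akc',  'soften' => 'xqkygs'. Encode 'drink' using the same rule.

The shift depends on letter class: consonant p→u is +5, but vowel a→c is +2. Vowels shift forward by 2 and consonants shift forward by 5.
For drink: d(cons)+5=i, r(cons)+5=w, i(vowel)+2=k, n(cons)+5=s, k(cons)+5=p.

iwksp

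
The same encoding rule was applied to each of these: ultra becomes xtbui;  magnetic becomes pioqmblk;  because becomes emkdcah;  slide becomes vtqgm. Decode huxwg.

empty

Shifts by position in ultra: pos 0: u→x (+3), pos 1: l→t (+8), pos 2: t→b (+8), pos 3: r→u (+3), pos 4: a→i (+8) — repeating every 3. The shifts repeat in a cycle of length 3: positions 0,1,… shift by +3, +8, +8, then the pattern repeats.
Reversing it on huxwg: h−3=e, u−8=m, x−8=p, w−3=t, g−8=y.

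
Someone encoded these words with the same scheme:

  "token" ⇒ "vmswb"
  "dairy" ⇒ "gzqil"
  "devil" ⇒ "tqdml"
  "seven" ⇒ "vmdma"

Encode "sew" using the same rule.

ema

The word is reversed, then every letter is shifted forward by 8.
Applying it to sew: reverse → wes; then shift: w+8=e, e+8=m, s+8=a.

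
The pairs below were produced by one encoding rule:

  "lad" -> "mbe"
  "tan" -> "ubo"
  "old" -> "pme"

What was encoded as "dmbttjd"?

Compare letters: l→m is +1, a→b is +1, d→e is +1 — a constant shift. Every letter moves 1 place later in the alphabet, wrapping around z→a.
Decoding dmbttjd: d−1=c, m−1=l, b−1=a, t−1=s, t−1=s, j−1=i, d−1=c.

classic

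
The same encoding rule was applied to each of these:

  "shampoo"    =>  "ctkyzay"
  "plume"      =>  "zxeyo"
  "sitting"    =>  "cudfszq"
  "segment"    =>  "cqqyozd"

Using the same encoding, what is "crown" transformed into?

mdyix

It's a Vigenère-style cipher with numeric key [10,12]: position i shifts by key[i mod 2].
On crown: c+10=m, r+12=d, o+10=y, w+12=i, n+10=x.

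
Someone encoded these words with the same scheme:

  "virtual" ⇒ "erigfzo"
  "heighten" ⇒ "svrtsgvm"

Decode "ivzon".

realm

Each letter is replaced by its mirror in the alphabet: a↔z, b↔y, c↔x, and so on (the Atbash cipher).
Reversing it on ivzon: i↔r, v↔e, z↔a, o↔l, n↔m.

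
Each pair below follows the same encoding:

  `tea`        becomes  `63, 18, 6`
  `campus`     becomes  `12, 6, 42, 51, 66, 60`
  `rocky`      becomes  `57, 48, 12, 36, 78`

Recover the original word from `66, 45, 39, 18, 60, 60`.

The formula is n = 3×(alphabet index, a=1) + 3.
Reversing it on 66, 45, 39, 18, 60, 60: 66→(66−3)÷3=21=u, 45→(45−3)÷3=14=n, 39→(39−3)÷3=12=l, 18→(18−3)÷3=5=e, 60→(60−3)÷3=19=s, 60→(60−3)÷3=19=s.

unless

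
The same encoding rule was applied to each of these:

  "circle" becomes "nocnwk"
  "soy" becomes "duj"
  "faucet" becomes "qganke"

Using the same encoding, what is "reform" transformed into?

The shift depends on letter class: consonant c→n is +11, but vowel i→o is +6. The rule splits by letter class: vowels +6, consonants +11.
On reform: r(cons)+11=c, e(vowel)+6=k, f(cons)+11=q, o(vowel)+6=u, r(cons)+11=c, m(cons)+11=x.

ckqucx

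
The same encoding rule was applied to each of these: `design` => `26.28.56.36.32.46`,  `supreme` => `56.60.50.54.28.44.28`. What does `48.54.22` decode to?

d(#4)→26 and e(#5)→28: differences scale by 2, so n = 2·pos + 18. With a=1..z=26, the number is 2·pos + 18.
Reversing it on 48.54.22: 48→(48−18)÷2=15=o, 54→(54−18)÷2=18=r, 22→(22−18)÷2=2=b.

orb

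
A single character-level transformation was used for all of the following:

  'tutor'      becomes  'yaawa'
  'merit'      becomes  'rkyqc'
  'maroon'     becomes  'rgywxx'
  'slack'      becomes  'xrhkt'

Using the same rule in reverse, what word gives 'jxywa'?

error

In tutor: t→y is +5, u→a is +6, t→a is +7, o→w is +8 — the shift increases by 1 each position. Letter i (0-indexed) is shifted by i+5, so successive shifts are 5, 6, 7, ….
Decoding jxywa: j−5=e, x−6=r, y−7=r, w−8=o, a−9=r.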